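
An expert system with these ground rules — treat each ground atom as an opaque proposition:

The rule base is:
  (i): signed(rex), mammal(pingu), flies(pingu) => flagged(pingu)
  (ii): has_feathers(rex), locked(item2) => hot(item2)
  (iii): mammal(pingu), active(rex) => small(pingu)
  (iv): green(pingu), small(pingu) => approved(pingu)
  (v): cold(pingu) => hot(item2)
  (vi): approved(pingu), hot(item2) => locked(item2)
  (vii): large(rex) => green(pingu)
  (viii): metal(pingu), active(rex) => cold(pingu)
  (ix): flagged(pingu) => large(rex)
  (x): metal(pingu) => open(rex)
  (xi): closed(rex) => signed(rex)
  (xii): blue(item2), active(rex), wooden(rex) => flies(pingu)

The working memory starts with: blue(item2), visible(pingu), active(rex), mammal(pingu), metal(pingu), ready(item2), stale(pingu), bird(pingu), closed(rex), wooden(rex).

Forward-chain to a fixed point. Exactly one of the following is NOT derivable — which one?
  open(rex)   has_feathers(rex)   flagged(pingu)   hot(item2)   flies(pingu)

Round 1 — (iii), (viii), (x), (xi), (xii), derive small(pingu), cold(pingu), open(rex), signed(rex), flies(pingu).
Round 2 — (i), (v), derive flagged(pingu), hot(item2).
Round 3 — (ix), derive large(rex).
Round 4 — (vii), derive green(pingu).
Round 5 — (iv), derive approved(pingu).
Round 6 — (vi), derive locked(item2).
Derived: flies(pingu) (round 1), flagged(pingu) (round 2), hot(item2) (round 2), open(rex) (round 1). has_feathers(rex) never appears in any round.

has_feathers(rex)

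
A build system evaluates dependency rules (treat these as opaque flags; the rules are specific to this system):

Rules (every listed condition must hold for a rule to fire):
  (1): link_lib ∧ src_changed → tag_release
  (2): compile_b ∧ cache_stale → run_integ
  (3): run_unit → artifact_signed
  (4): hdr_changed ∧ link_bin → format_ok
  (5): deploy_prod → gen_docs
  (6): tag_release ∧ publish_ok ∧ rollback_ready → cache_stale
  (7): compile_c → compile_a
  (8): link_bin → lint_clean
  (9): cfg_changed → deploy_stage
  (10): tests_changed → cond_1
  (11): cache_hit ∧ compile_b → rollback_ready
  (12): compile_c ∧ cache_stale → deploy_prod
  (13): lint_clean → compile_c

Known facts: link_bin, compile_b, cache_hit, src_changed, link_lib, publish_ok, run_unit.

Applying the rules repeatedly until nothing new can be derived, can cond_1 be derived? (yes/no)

no

[1] (1) [link_lib ∧ src_changed → tag_release]; (3) [run_unit → artifact_signed]; (8) [link_bin → lint_clean]; (11) [cache_hit ∧ compile_b → rollback_ready]. ⇒ new: tag_release, artifact_signed, lint_clean, rollback_ready.
[2] (6) [tag_release ∧ publish_ok ∧ rollback_ready → cache_stale]; (13) [lint_clean → compile_c]. ⇒ new: cache_stale, compile_c.
[3] (2) [compile_b ∧ cache_stale → run_integ]; (7) [compile_c → compile_a]; (12) [compile_c ∧ cache_stale → deploy_prod]. ⇒ new: run_integ, compile_a, deploy_prod.
[4] (5) [deploy_prod → gen_docs]. ⇒ new: gen_docs.
Fixed point reached. cond_1 is concluded only by (10); (10) needs tests_changed (never derived).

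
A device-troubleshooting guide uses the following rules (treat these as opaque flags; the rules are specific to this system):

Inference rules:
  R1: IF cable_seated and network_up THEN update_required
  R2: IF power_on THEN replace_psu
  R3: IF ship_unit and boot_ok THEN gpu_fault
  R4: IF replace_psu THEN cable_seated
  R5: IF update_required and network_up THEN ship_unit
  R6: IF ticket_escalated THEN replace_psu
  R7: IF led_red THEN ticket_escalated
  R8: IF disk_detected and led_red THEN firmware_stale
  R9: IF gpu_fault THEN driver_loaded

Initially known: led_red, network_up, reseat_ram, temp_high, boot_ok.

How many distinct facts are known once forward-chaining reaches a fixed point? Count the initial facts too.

[1] R7 [IF led_red THEN ticket_escalated]. ⇒ new: ticket_escalated.
[2] R6 [IF ticket_escalated THEN replace_psu]. ⇒ new: replace_psu.
[3] R4 [IF replace_psu THEN cable_seated]. ⇒ new: cable_seated.
[4] R1 [IF cable_seated and network_up THEN update_required]. ⇒ new: update_required.
[5] R5 [IF update_required and network_up THEN ship_unit]. ⇒ new: ship_unit.
[6] R3 [IF ship_unit and boot_ok THEN gpu_fault]. ⇒ new: gpu_fault.
[7] R9 [IF gpu_fault THEN driver_loaded]. ⇒ new: driver_loaded.
Closure: {boot_ok, cable_seated, driver_loaded, gpu_fault, led_red, network_up, replace_psu, reseat_ram, ship_unit, temp_high, ticket_escalated, update_required} — 12 facts.

12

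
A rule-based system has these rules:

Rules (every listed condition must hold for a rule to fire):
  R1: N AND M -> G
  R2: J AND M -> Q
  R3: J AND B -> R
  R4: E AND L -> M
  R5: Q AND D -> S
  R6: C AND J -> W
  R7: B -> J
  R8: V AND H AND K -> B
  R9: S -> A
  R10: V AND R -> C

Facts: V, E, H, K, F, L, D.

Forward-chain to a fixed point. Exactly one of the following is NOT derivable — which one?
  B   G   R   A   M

[1] R4 [E AND L -> M]; R8 [V AND H AND K -> B]. ⇒ new: M, B.
[2] R7 [B -> J]. ⇒ new: J.
[3] R2 [J AND M -> Q]; R3 [J AND B -> R]. ⇒ new: Q, R.
[4] R5 [Q AND D -> S]; R10 [V AND R -> C]. ⇒ new: S, C.
[5] R6 [C AND J -> W]; R9 [S -> A]. ⇒ new: W, A.
Derived: R (round 3), B (round 1), M (round 1), A (round 5). G never appears in any round.

G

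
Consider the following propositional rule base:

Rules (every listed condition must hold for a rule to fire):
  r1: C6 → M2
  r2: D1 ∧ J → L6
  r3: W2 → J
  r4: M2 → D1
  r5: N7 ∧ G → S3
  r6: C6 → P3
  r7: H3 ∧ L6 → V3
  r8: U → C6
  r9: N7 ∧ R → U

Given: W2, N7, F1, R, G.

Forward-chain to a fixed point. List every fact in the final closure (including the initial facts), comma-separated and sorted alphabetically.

C6, D1, F1, G, J, L6, M2, N7, P3, R, S3, U, W2

[1] r3 [W2 → J]; r5 [N7 ∧ G → S3]; r9 [N7 ∧ R → U]. ⇒ new: J, S3, U.
[2] r8 [U → C6]. ⇒ new: C6.
[3] r1 [C6 → M2]; r6 [C6 → P3]. ⇒ new: M2, P3.
[4] r4 [M2 → D1]. ⇒ new: D1.
[5] r2 [D1 ∧ J → L6]. ⇒ new: L6.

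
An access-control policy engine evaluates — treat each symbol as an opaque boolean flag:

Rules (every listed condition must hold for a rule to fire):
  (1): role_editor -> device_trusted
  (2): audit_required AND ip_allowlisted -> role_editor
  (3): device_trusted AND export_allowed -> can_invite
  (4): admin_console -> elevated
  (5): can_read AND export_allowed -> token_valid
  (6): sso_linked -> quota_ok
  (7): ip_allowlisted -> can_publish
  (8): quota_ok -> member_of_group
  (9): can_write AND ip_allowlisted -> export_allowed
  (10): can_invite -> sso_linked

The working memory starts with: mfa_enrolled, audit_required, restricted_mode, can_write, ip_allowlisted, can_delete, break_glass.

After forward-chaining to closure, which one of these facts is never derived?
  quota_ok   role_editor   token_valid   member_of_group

Round 1 — (2), (7), (9), derive role_editor, can_publish, export_allowed.
Round 2 — (1), derive device_trusted.
Round 3 — (3), derive can_invite.
Round 4 — (10), derive sso_linked.
Round 5 — (6), derive quota_ok.
Round 6 — (8), derive member_of_group.
Derived: member_of_group (round 6), role_editor (round 1), quota_ok (round 5). token_valid never appears in any round.

token_valid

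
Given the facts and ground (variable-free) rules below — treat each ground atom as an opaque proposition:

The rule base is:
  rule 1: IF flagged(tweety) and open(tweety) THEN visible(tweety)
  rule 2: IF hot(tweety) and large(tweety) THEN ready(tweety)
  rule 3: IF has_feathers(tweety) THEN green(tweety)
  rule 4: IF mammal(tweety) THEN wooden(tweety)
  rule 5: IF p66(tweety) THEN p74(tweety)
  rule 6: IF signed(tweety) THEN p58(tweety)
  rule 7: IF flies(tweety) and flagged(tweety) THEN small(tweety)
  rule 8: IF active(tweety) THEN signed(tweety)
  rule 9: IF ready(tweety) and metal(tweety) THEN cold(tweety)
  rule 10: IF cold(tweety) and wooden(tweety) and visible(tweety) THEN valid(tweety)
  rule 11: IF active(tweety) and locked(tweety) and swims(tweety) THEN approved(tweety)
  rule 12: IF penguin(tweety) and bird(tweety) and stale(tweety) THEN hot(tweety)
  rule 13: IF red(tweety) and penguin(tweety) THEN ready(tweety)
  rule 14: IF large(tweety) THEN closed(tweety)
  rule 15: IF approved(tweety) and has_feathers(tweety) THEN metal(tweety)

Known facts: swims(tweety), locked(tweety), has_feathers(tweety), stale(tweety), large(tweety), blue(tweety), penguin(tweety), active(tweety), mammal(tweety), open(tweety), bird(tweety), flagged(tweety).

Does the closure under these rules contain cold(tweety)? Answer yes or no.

yes

Round 1: rule 1 [IF flagged(tweety) and open(tweety) THEN visible(tweety)]; rule 3 [IF has_feathers(tweety) THEN green(tweety)]; rule 4 [IF mammal(tweety) THEN wooden(tweety)]; rule 8 [IF active(tweety) THEN signed(tweety)]; rule 11 [IF active(tweety) and locked(tweety) and swims(tweety) THEN approved(tweety)]; rule 12 [IF penguin(tweety) and bird(tweety) and stale(tweety) THEN hot(tweety)]; rule 14 [IF large(tweety) THEN closed(tweety)]. Adds visible(tweety), green(tweety), wooden(tweety), signed(tweety), approved(tweety), hot(tweety), closed(tweety).
Round 2: rule 2 [IF hot(tweety) and large(tweety) THEN ready(tweety)]; rule 6 [IF signed(tweety) THEN p58(tweety)]; rule 15 [IF approved(tweety) and has_feathers(tweety) THEN metal(tweety)]. Adds ready(tweety), p58(tweety), metal(tweety).
Round 3: rule 9 [IF ready(tweety) and metal(tweety) THEN cold(tweety)]. Adds cold(tweety).
Round 4: rule 10 [IF cold(tweety) and wooden(tweety) and visible(tweety) THEN valid(tweety)]. Adds valid(tweety).
cold(tweety) appears in round 3, so it is derivable.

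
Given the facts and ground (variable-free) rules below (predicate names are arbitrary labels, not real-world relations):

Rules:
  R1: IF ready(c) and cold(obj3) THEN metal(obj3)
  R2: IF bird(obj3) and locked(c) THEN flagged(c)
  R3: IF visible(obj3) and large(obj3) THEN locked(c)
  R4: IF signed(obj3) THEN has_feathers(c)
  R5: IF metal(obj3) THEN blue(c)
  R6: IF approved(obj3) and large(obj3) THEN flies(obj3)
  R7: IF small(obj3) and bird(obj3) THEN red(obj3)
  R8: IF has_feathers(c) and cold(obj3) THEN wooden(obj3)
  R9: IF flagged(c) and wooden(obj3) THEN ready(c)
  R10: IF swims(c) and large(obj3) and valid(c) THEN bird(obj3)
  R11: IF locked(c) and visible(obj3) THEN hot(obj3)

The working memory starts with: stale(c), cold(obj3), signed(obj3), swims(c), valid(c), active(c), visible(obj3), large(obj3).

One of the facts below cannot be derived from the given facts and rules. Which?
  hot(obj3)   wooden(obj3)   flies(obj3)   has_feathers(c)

flies(obj3)

Round 1 fires R3, R4, R10, giving locked(c), has_feathers(c), bird(obj3).
Round 2 fires R2, R8, R11, giving flagged(c), wooden(obj3), hot(obj3).
Round 3 fires R9, giving ready(c).
Round 4 fires R1, giving metal(obj3).
Round 5 fires R5, giving blue(c).
Derived: wooden(obj3) (round 2), has_feathers(c) (round 1), hot(obj3) (round 2). flies(obj3) never appears in any round.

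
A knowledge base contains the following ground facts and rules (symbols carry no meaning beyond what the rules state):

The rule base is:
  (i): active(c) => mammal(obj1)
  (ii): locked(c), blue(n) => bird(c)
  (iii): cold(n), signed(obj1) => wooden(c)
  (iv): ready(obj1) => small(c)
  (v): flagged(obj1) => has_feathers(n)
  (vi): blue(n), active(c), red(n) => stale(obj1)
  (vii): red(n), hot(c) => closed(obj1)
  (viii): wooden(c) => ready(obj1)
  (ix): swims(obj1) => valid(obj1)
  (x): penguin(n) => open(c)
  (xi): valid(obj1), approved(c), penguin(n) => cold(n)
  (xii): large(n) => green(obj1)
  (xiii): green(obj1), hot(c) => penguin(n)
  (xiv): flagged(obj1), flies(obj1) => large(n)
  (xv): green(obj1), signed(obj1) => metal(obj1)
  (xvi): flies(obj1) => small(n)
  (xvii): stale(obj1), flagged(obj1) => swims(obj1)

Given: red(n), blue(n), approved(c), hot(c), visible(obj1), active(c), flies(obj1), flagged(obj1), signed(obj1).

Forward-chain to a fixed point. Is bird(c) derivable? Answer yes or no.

no

Round 1 fires (i), (v), (vi), (vii), (xiv), (xvi), giving mammal(obj1), has_feathers(n), stale(obj1), closed(obj1), large(n), small(n).
Round 2 fires (xii), (xvii), giving green(obj1), swims(obj1).
Round 3 fires (ix), (xiii), (xv), giving valid(obj1), penguin(n), metal(obj1).
Round 4 fires (x), (xi), giving open(c), cold(n).
Round 5 fires (iii), giving wooden(c).
Round 6 fires (viii), giving ready(obj1).
Round 7 fires (iv), giving small(c).
Fixed point reached. bird(c) is concluded only by (ii); (ii) needs locked(c) (never derived).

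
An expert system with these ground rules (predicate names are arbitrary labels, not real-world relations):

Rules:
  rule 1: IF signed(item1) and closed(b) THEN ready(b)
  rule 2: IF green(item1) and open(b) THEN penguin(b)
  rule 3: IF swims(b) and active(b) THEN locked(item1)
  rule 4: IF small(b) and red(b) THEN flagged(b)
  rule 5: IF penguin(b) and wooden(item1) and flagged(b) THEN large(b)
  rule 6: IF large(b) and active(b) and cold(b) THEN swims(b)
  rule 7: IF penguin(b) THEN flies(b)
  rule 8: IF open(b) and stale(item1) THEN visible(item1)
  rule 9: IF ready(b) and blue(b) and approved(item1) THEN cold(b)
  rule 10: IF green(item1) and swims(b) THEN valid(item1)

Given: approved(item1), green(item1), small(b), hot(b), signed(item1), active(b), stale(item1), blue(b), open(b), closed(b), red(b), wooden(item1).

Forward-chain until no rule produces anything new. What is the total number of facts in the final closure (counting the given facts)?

22

Round 1: rule 1 [IF signed(item1) and closed(b) THEN ready(b)]; rule 2 [IF green(item1) and open(b) THEN penguin(b)]; rule 4 [IF small(b) and red(b) THEN flagged(b)]; rule 8 [IF open(b) and stale(item1) THEN visible(item1)]. New: ready(b), penguin(b), flagged(b), visible(item1).
Round 2: rule 5 [IF penguin(b) and wooden(item1) and flagged(b) THEN large(b)]; rule 7 [IF penguin(b) THEN flies(b)]; rule 9 [IF ready(b) and blue(b) and approved(item1) THEN cold(b)]. New: large(b), flies(b), cold(b).
Round 3: rule 6 [IF large(b) and active(b) and cold(b) THEN swims(b)]. New: swims(b).
Round 4: rule 3 [IF swims(b) and active(b) THEN locked(item1)]; rule 10 [IF green(item1) and swims(b) THEN valid(item1)]. New: locked(item1), valid(item1).
Closure: {active(b), approved(item1), blue(b), closed(b), cold(b), flagged(b), flies(b), green(item1), hot(b), large(b), locked(item1), open(b), penguin(b), ready(b), red(b), signed(item1), small(b), stale(item1), swims(b), valid(item1), visible(item1), wooden(item1)} — 22 facts.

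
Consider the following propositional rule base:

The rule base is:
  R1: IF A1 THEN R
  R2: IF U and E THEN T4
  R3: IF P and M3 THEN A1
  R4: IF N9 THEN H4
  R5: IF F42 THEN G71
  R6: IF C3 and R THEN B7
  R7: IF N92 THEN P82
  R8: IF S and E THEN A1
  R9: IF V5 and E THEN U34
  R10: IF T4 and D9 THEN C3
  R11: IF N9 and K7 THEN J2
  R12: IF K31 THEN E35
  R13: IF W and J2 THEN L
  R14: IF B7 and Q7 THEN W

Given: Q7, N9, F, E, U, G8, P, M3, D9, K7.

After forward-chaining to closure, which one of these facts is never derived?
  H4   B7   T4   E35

E35

[1] R2 [IF U and E THEN T4]; R3 [IF P and M3 THEN A1]; R4 [IF N9 THEN H4]; R11 [IF N9 and K7 THEN J2]. ⇒ new: T4, A1, H4, J2.
[2] R1 [IF A1 THEN R]; R10 [IF T4 and D9 THEN C3]. ⇒ new: R, C3.
[3] R6 [IF C3 and R THEN B7]. ⇒ new: B7.
[4] R14 [IF B7 and Q7 THEN W]. ⇒ new: W.
[5] R13 [IF W and J2 THEN L]. ⇒ new: L.
Derived: H4 (round 1), T4 (round 1), B7 (round 3). E35 never appears in any round.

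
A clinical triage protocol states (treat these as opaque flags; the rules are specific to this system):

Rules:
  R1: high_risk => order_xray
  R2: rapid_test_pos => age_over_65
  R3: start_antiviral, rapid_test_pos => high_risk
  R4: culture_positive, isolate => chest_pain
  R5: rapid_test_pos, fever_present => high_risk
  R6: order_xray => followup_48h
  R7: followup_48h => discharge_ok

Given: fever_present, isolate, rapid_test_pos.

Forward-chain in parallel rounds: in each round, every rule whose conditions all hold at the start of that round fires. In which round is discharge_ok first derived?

Round 1 — R2, R5, derive age_over_65, high_risk.
Round 2 — R1, derive order_xray.
Round 3 — R6, derive followup_48h.
Round 4 — R7, derive discharge_ok.
discharge_ok first appears in round 4.

4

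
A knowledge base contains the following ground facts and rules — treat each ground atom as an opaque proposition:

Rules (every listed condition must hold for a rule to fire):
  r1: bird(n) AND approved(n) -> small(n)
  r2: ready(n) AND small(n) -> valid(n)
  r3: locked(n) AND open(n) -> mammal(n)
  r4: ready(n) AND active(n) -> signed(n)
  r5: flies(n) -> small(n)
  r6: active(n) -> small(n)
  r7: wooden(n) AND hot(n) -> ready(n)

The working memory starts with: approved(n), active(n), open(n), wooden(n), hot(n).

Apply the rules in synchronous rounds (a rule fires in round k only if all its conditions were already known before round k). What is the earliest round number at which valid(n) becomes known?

2

Round 1 — r6, r7, derive small(n), ready(n).
Round 2 — r2, r4, derive valid(n), signed(n).
valid(n) first appears in round 2.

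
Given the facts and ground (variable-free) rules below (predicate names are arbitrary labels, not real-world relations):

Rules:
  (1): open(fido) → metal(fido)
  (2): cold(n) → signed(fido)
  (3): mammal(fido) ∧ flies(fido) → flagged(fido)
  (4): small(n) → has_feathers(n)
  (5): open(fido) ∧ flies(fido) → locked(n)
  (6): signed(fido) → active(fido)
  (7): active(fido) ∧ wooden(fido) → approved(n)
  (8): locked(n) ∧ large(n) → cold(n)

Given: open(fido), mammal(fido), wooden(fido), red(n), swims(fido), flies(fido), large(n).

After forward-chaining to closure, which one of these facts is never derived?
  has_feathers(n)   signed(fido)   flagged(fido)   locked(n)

Round 1: (1) [open(fido) → metal(fido)]; (3) [mammal(fido) ∧ flies(fido) → flagged(fido)]; (5) [open(fido) ∧ flies(fido) → locked(n)]. Adds metal(fido), flagged(fido), locked(n).
Round 2: (8) [locked(n) ∧ large(n) → cold(n)]. Adds cold(n).
Round 3: (2) [cold(n) → signed(fido)]. Adds signed(fido).
Round 4: (6) [signed(fido) → active(fido)]. Adds active(fido).
Round 5: (7) [active(fido) ∧ wooden(fido) → approved(n)]. Adds approved(n).
Derived: flagged(fido) (round 1), signed(fido) (round 3), locked(n) (round 1). has_feathers(n) never appears in any round.

has_feathers(n)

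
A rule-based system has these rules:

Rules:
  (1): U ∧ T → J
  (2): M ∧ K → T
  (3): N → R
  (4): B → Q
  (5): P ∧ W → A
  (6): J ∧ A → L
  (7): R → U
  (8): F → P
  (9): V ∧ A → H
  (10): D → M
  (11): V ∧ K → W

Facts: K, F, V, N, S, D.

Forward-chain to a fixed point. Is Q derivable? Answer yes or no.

Round 1 — (3), (8), (10), (11), derive R, P, M, W.
Round 2 — (2), (5), (7), derive T, A, U.
Round 3 — (1), (9), derive J, H.
Round 4 — (6), derive L.
Fixed point reached. Q is concluded only by (4); (4) needs B (never derived).

no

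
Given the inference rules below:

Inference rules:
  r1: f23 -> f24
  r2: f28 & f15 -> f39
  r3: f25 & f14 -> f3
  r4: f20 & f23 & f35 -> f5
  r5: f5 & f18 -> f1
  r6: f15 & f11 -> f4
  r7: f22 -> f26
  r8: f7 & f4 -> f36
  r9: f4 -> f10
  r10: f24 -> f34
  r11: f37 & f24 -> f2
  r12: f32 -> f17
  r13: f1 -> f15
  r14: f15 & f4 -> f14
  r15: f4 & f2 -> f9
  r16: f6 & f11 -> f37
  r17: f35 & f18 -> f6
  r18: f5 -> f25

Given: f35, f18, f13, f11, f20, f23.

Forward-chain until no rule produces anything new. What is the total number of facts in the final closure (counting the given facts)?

20

Round 1 — r1, r4, r17, derive f24, f5, f6.
Round 2 — r5, r10, r16, r18, derive f1, f34, f37, f25.
Round 3 — r11, r13, derive f2, f15.
Round 4 — r6, derive f4.
Round 5 — r9, r14, r15, derive f10, f14, f9.
Round 6 — r3, derive f3.
Closure: {f1, f10, f11, f13, f14, f15, f18, f2, f20, f23, f24, f25, f3, f34, f35, f37, f4, f5, f6, f9} — 20 facts.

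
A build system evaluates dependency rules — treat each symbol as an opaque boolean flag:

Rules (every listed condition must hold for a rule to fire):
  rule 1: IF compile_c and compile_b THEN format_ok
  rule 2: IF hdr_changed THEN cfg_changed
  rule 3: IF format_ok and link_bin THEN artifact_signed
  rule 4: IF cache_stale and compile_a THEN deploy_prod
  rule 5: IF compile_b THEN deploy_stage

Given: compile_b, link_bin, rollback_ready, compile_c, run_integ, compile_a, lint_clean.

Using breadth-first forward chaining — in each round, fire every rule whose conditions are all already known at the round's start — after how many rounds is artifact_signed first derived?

Round 1 fires rule 1, rule 5, giving format_ok, deploy_stage.
Round 2 fires rule 3, giving artifact_signed.
artifact_signed first appears in round 2.

2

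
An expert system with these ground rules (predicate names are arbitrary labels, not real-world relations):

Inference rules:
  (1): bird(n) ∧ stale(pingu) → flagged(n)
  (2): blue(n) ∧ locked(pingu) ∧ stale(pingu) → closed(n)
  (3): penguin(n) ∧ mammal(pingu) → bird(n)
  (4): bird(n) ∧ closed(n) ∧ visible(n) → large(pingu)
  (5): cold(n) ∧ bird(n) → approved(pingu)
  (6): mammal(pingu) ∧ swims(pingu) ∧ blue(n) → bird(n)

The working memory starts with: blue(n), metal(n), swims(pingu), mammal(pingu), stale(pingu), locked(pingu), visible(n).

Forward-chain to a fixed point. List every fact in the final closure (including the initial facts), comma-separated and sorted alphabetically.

Round 1 — (2), (6), derive closed(n), bird(n).
Round 2 — (1), (4), derive flagged(n), large(pingu).

bird(n), blue(n), closed(n), flagged(n), large(pingu), locked(pingu), mammal(pingu), metal(n), stale(pingu), swims(pingu), visible(n)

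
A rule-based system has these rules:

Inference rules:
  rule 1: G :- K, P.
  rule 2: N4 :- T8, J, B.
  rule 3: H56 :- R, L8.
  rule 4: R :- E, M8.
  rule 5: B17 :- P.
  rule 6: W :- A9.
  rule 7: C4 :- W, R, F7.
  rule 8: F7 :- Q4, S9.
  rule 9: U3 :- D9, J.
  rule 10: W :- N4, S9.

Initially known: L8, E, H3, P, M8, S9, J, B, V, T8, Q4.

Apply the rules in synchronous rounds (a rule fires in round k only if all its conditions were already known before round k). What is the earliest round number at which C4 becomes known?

3

Round 1 fires rule 2, rule 4, rule 5, rule 8, giving N4, R, B17, F7.
Round 2 fires rule 3, rule 10, giving H56, W.
Round 3 fires rule 7, giving C4.
C4 first appears in round 3.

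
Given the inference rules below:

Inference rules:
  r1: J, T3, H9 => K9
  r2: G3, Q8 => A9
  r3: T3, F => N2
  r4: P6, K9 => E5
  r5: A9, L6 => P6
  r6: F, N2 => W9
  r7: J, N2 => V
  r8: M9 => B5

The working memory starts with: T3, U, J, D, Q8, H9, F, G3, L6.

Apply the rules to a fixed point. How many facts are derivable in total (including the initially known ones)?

Round 1 — r1, r2, r3, derive K9, A9, N2.
Round 2 — r5, r6, r7, derive P6, W9, V.
Round 3 — r4, derive E5.
Closure: {A9, D, E5, F, G3, H9, J, K9, L6, N2, P6, Q8, T3, U, V, W9} — 16 facts.

16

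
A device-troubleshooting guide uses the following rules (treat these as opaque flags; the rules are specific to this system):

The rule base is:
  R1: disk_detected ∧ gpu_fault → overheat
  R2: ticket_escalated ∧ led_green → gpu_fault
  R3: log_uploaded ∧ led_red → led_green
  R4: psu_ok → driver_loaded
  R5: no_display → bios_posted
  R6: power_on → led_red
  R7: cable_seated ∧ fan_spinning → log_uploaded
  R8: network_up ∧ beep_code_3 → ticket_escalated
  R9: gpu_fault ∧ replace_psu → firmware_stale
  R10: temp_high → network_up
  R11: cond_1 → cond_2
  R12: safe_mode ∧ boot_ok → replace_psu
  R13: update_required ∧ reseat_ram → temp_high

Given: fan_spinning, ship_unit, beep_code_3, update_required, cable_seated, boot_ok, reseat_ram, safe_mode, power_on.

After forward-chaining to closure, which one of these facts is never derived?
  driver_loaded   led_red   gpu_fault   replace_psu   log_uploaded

driver_loaded

Round 1: R6 [power_on → led_red]; R7 [cable_seated ∧ fan_spinning → log_uploaded]; R12 [safe_mode ∧ boot_ok → replace_psu]; R13 [update_required ∧ reseat_ram → temp_high]. New: led_red, log_uploaded, replace_psu, temp_high.
Round 2: R3 [log_uploaded ∧ led_red → led_green]; R10 [temp_high → network_up]. New: led_green, network_up.
Round 3: R8 [network_up ∧ beep_code_3 → ticket_escalated]. New: ticket_escalated.
Round 4: R2 [ticket_escalated ∧ led_green → gpu_fault]. New: gpu_fault.
Round 5: R9 [gpu_fault ∧ replace_psu → firmware_stale]. New: firmware_stale.
Derived: gpu_fault (round 4), replace_psu (round 1), led_red (round 1), log_uploaded (round 1). driver_loaded never appears in any round.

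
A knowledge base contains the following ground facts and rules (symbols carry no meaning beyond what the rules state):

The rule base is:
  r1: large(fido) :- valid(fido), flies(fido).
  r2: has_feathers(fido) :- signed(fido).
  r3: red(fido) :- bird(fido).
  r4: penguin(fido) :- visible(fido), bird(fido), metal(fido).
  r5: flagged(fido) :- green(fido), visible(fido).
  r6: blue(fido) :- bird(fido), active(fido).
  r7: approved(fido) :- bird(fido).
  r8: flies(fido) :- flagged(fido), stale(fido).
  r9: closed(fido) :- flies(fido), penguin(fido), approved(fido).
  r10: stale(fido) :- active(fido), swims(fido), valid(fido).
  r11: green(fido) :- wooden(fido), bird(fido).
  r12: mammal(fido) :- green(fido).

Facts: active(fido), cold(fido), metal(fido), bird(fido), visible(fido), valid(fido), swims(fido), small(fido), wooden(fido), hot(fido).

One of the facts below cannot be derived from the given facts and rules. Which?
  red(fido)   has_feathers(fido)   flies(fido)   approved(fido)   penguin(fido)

[1] r3 [red(fido) :- bird(fido).]; r4 [penguin(fido) :- visible(fido), bird(fido), metal(fido).]; r6 [blue(fido) :- bird(fido), active(fido).]; r7 [approved(fido) :- bird(fido).]; r10 [stale(fido) :- active(fido), swims(fido), valid(fido).]; r11 [green(fido) :- wooden(fido), bird(fido).]. ⇒ new: red(fido), penguin(fido), blue(fido), approved(fido), stale(fido), green(fido).
[2] r5 [flagged(fido) :- green(fido), visible(fido).]; r12 [mammal(fido) :- green(fido).]. ⇒ new: flagged(fido), mammal(fido).
[3] r8 [flies(fido) :- flagged(fido), stale(fido).]. ⇒ new: flies(fido).
[4] r1 [large(fido) :- valid(fido), flies(fido).]; r9 [closed(fido) :- flies(fido), penguin(fido), approved(fido).]. ⇒ new: large(fido), closed(fido).
Derived: red(fido) (round 1), flies(fido) (round 3), penguin(fido) (round 1), approved(fido) (round 1). has_feathers(fido) never appears in any round.

has_feathers(fido)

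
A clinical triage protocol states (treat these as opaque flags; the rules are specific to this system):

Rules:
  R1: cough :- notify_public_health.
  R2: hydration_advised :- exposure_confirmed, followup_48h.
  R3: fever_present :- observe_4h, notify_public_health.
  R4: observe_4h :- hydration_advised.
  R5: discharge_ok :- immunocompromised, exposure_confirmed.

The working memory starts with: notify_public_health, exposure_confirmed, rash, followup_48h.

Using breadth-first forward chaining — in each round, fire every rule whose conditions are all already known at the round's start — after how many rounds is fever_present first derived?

3

Round 1: R1 [cough :- notify_public_health.]; R2 [hydration_advised :- exposure_confirmed, followup_48h.]. Adds cough, hydration_advised.
Round 2: R4 [observe_4h :- hydration_advised.]. Adds observe_4h.
Round 3: R3 [fever_present :- observe_4h, notify_public_health.]. Adds fever_present.
fever_present first appears in round 3.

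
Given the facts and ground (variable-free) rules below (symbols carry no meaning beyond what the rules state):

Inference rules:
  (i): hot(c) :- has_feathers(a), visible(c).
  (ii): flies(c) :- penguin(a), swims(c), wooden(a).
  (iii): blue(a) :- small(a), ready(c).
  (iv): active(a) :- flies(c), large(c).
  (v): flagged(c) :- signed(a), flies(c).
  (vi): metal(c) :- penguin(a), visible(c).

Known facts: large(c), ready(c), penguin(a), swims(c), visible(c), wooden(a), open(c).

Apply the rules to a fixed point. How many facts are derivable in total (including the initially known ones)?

[1] (ii) [flies(c) :- penguin(a), swims(c), wooden(a).]; (vi) [metal(c) :- penguin(a), visible(c).]. ⇒ new: flies(c), metal(c).
[2] (iv) [active(a) :- flies(c), large(c).]. ⇒ new: active(a).
Closure: {active(a), flies(c), large(c), metal(c), open(c), penguin(a), ready(c), swims(c), visible(c), wooden(a)} — 10 facts.

10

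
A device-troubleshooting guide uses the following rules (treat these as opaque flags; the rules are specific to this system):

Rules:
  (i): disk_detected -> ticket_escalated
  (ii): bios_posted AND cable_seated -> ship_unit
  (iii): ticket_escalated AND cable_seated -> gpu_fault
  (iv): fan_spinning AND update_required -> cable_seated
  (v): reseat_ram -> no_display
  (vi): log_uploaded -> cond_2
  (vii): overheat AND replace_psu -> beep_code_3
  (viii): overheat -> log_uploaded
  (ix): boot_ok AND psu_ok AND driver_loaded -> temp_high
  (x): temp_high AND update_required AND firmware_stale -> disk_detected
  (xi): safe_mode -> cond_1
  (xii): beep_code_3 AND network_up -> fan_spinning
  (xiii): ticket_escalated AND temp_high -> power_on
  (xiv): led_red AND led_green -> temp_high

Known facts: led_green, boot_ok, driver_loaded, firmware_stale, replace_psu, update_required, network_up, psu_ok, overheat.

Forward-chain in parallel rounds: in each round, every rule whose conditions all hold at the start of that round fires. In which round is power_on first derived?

Round 1 fires (vii), (viii), (ix), giving beep_code_3, log_uploaded, temp_high.
Round 2 fires (vi), (x), (xii), giving cond_2, disk_detected, fan_spinning.
Round 3 fires (i), (iv), giving ticket_escalated, cable_seated.
Round 4 fires (iii), (xiii), giving gpu_fault, power_on.
power_on first appears in round 4.

4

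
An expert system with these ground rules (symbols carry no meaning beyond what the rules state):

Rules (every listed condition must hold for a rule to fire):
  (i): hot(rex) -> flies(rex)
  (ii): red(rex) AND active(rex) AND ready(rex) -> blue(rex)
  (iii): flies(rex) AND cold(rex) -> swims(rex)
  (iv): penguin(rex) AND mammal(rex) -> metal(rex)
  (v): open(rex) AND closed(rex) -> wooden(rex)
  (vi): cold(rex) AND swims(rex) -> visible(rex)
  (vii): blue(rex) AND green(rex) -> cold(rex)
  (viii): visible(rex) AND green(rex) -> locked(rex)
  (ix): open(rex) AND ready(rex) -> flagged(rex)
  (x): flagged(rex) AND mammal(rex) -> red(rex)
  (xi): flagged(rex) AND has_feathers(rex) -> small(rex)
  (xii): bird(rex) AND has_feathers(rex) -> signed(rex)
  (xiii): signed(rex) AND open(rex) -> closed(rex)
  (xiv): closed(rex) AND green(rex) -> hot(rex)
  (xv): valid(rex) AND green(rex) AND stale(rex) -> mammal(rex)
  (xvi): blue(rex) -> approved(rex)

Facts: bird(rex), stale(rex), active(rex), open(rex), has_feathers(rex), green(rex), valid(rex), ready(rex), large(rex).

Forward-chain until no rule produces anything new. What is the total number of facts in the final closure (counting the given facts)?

Round 1 fires (ix), (xii), (xv), giving flagged(rex), signed(rex), mammal(rex).
Round 2 fires (x), (xi), (xiii), giving red(rex), small(rex), closed(rex).
Round 3 fires (ii), (v), (xiv), giving blue(rex), wooden(rex), hot(rex).
Round 4 fires (i), (vii), (xvi), giving flies(rex), cold(rex), approved(rex).
Round 5 fires (iii), giving swims(rex).
Round 6 fires (vi), giving visible(rex).
Round 7 fires (viii), giving locked(rex).
Closure: {active(rex), approved(rex), bird(rex), blue(rex), closed(rex), cold(rex), flagged(rex), flies(rex), green(rex), has_feathers(rex), hot(rex), large(rex), locked(rex), mammal(rex), open(rex), ready(rex), red(rex), signed(rex), small(rex), stale(rex), swims(rex), valid(rex), visible(rex), wooden(rex)} — 24 facts.

24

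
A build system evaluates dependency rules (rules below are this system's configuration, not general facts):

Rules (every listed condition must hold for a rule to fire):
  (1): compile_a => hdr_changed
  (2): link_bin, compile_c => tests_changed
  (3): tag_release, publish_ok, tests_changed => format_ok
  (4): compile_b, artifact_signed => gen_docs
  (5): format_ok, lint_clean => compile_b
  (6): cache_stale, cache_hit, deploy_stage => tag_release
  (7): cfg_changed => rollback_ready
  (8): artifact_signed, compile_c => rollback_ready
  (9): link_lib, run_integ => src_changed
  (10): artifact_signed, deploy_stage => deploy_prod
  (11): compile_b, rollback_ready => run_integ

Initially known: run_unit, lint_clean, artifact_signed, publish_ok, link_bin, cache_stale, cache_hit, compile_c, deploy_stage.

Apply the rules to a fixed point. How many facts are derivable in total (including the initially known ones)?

Round 1: (2) [link_bin, compile_c => tests_changed]; (6) [cache_stale, cache_hit, deploy_stage => tag_release]; (8) [artifact_signed, compile_c => rollback_ready]; (10) [artifact_signed, deploy_stage => deploy_prod]. Adds tests_changed, tag_release, rollback_ready, deploy_prod.
Round 2: (3) [tag_release, publish_ok, tests_changed => format_ok]. Adds format_ok.
Round 3: (5) [format_ok, lint_clean => compile_b]. Adds compile_b.
Round 4: (4) [compile_b, artifact_signed => gen_docs]; (11) [compile_b, rollback_ready => run_integ]. Adds gen_docs, run_integ.
Closure: {artifact_signed, cache_hit, cache_stale, compile_b, compile_c, deploy_prod, deploy_stage, format_ok, gen_docs, link_bin, lint_clean, publish_ok, rollback_ready, run_integ, run_unit, tag_release, tests_changed} — 17 facts.

17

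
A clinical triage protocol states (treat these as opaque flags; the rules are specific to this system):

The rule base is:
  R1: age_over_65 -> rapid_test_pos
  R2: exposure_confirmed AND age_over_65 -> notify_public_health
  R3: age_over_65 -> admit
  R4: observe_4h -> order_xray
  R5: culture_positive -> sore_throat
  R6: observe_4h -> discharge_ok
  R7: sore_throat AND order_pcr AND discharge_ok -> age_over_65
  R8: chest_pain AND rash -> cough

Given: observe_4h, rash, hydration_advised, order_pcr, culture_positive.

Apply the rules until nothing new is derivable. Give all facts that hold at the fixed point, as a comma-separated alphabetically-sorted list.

Round 1: R4 [observe_4h -> order_xray]; R5 [culture_positive -> sore_throat]; R6 [observe_4h -> discharge_ok]. New: order_xray, sore_throat, discharge_ok.
Round 2: R7 [sore_throat AND order_pcr AND discharge_ok -> age_over_65]. New: age_over_65.
Round 3: R1 [age_over_65 -> rapid_test_pos]; R3 [age_over_65 -> admit]. New: rapid_test_pos, admit.

admit, age_over_65, culture_positive, discharge_ok, hydration_advised, observe_4h, order_pcr, order_xray, rapid_test_pos, rash, sore_throat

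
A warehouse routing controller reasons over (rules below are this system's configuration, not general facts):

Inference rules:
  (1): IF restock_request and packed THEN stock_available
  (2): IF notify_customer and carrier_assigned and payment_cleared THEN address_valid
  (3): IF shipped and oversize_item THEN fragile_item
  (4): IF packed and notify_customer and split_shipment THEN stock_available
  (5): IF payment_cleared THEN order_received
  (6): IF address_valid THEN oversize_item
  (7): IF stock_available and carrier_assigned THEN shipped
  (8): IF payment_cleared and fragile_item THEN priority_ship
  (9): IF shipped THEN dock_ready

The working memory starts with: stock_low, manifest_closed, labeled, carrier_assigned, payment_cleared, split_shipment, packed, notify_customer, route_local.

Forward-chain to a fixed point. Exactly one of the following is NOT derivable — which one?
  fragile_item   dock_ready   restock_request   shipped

Round 1: (2) [IF notify_customer and carrier_assigned and payment_cleared THEN address_valid]; (4) [IF packed and notify_customer and split_shipment THEN stock_available]; (5) [IF payment_cleared THEN order_received]. New: address_valid, stock_available, order_received.
Round 2: (6) [IF address_valid THEN oversize_item]; (7) [IF stock_available and carrier_assigned THEN shipped]. New: oversize_item, shipped.
Round 3: (3) [IF shipped and oversize_item THEN fragile_item]; (9) [IF shipped THEN dock_ready]. New: fragile_item, dock_ready.
Round 4: (8) [IF payment_cleared and fragile_item THEN priority_ship]. New: priority_ship.
Derived: shipped (round 2), dock_ready (round 3), fragile_item (round 3). restock_request never appears in any round.

restock_request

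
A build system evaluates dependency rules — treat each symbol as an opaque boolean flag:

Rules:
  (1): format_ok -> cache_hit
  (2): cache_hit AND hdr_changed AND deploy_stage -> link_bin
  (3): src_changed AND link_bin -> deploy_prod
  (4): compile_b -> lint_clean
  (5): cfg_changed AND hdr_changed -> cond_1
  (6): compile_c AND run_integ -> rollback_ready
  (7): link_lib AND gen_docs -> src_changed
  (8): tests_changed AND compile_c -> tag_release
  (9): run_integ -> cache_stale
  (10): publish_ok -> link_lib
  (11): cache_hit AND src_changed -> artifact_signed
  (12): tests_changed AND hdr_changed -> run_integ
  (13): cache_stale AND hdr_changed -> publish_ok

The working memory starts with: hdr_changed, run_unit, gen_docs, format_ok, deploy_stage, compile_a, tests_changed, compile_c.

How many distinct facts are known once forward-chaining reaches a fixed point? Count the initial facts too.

Round 1 — (1), (8), (12), derive cache_hit, tag_release, run_integ.
Round 2 — (2), (6), (9), derive link_bin, rollback_ready, cache_stale.
Round 3 — (13), derive publish_ok.
Round 4 — (10), derive link_lib.
Round 5 — (7), derive src_changed.
Round 6 — (3), (11), derive deploy_prod, artifact_signed.
Closure: {artifact_signed, cache_hit, cache_stale, compile_a, compile_c, deploy_prod, deploy_stage, format_ok, gen_docs, hdr_changed, link_bin, link_lib, publish_ok, rollback_ready, run_integ, run_unit, src_changed, tag_release, tests_changed} — 19 facts.

19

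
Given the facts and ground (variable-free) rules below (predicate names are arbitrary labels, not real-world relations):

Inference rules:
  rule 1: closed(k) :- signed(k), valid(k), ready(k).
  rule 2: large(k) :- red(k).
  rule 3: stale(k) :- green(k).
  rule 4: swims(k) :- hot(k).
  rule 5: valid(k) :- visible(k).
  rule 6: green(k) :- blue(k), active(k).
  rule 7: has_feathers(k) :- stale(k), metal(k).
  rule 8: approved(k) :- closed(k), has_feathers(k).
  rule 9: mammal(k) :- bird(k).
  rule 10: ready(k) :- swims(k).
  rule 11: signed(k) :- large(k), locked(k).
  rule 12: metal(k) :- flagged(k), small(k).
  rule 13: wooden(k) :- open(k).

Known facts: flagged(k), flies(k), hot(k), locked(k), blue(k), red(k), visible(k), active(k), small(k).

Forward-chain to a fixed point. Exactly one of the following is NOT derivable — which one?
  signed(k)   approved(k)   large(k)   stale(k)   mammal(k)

mammal(k)

Round 1: rule 2 [large(k) :- red(k).]; rule 4 [swims(k) :- hot(k).]; rule 5 [valid(k) :- visible(k).]; rule 6 [green(k) :- blue(k), active(k).]; rule 12 [metal(k) :- flagged(k), small(k).]. New: large(k), swims(k), valid(k), green(k), metal(k).
Round 2: rule 3 [stale(k) :- green(k).]; rule 10 [ready(k) :- swims(k).]; rule 11 [signed(k) :- large(k), locked(k).]. New: stale(k), ready(k), signed(k).
Round 3: rule 1 [closed(k) :- signed(k), valid(k), ready(k).]; rule 7 [has_feathers(k) :- stale(k), metal(k).]. New: closed(k), has_feathers(k).
Round 4: rule 8 [approved(k) :- closed(k), has_feathers(k).]. New: approved(k).
Derived: large(k) (round 1), stale(k) (round 2), signed(k) (round 2), approved(k) (round 4). mammal(k) never appears in any round.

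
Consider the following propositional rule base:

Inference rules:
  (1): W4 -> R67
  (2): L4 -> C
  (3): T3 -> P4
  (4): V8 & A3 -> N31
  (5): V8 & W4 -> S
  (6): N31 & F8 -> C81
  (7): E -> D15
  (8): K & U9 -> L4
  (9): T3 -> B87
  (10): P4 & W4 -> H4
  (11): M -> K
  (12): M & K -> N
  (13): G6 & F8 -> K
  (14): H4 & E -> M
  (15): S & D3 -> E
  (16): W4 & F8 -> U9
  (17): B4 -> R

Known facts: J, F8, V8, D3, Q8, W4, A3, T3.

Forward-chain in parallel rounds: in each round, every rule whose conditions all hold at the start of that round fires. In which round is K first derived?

4

[1] (1) [W4 -> R67]; (3) [T3 -> P4]; (4) [V8 & A3 -> N31]; (5) [V8 & W4 -> S]; (9) [T3 -> B87]; (16) [W4 & F8 -> U9]. ⇒ new: R67, P4, N31, S, B87, U9.
[2] (6) [N31 & F8 -> C81]; (10) [P4 & W4 -> H4]; (15) [S & D3 -> E]. ⇒ new: C81, H4, E.
[3] (7) [E -> D15]; (14) [H4 & E -> M]. ⇒ new: D15, M.
[4] (11) [M -> K]. ⇒ new: K.
K first appears in round 4.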